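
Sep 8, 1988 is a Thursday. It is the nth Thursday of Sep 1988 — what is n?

Day 8 falls in week ⌈8/7⌉ of the month.
Days 1–7 hold the 1st Thursday, 8–14 the 2nd, 15–21 the 3rd, 22–28 the 4th, 29–31 the 5th.
8 is in the range for the 2nd.

2nd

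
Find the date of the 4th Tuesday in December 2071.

The first Tuesday of December 2071 is December 1.
The 4th Tuesday is 3 weeks later: 1 + 21 = 22.

22 December 2071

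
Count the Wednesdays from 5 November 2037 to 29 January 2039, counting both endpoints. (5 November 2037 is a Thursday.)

5 November 2037 is a Thursday; the first Wednesday on or after it is 11 November 2037 (6 days later).
From 11 November 2037 to 29 January 2039: 50 + 365 + 29 = 444 days (rest of 2037, 2038, to 29 January 2039 in 2039).
444 ÷ 7 = 63 full weeks with remainder 3, so 63 more Wednesdays after the first → 64.

64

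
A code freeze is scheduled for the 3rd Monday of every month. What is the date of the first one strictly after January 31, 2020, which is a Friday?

February 17, 2020

January 2020 starts on a Wednesday; its first Monday is the 6th, so the 3rd Monday is the 20th — January 20, 2020.
That is not after January 31, 2020, so look at February 2020.
February 2020 starts on a Saturday; its first Monday is the 3rd, so the 3rd Monday is the 17th — February 17, 2020.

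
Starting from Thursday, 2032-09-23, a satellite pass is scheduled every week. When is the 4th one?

2032-10-14

The 4th occurrence is 3 intervals after the first: 3 × 7 = 21 days after 2032-09-23.
September has 30 days — 7 days to the end of September leaves 14.
14 days into October → 2032-10-14.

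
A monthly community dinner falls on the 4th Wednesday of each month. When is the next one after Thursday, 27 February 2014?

26 March 2014

February 2014 starts on a Saturday; its first Wednesday is the 5th, so the 4th Wednesday is the 26th — 26 February 2014.
That is not after 27 February 2014, so look at March 2014.
March 2014 starts on a Saturday; its first Wednesday is the 5th, so the 4th Wednesday is the 26th — 26 March 2014.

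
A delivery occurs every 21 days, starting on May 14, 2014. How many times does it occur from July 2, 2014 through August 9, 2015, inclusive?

Occurrences land 21·i days after May 14, 2014 for i = 0, 1, 2, …
July 2, 2014 is 49 days after the start; 49 ÷ 21 = 2 remainder 7; since the remainder is 7, round up to i = 3. First occurrence in the window: #4 on July 16, 2014 (3×21 = 63 days in).
August 9, 2015 is 452 days after the start; 452 ÷ 21 = 21 remainder 11. Last occurrence in the window: #22 on July 29, 2015.
Occurrences #4 through #22: 19 in total.

19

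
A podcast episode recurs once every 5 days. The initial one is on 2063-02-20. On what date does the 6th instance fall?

2063-03-17

The 6th occurrence is 5 intervals after the first: 5 × 5 = 25 days after 2063-02-20.
February has 28 days — 8 days to the end of February leaves 17.
17 days into March → 2063-03-17.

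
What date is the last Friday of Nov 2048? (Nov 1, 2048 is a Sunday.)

Nov 2048 begins on a Sunday, so the first Friday is Nov 6 (5 days later).
Nov 2048 has 30 days. Adding weeks: 6, 13, 20, 27 — the last one ≤ 30 is the 27th.

Nov 27, 2048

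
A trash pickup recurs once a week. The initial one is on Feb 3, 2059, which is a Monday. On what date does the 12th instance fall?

The 12th occurrence is 11 intervals after the first: 11 × 7 = 77 days after Feb 3, 2059.
Feb has 28 days — 25 days to the end of Feb leaves 52.
Mar has 31 days (21 left).
21 days into Apr → Apr 21, 2059.

Apr 21, 2059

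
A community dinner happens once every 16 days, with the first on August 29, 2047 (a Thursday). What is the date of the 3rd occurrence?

The 3rd occurrence is 2 intervals after the first: 2 × 16 = 32 days after August 29, 2047.
August has 31 days — 2 days to the end of August leaves 30.
30 days into September → September 30, 2047.

September 30, 2047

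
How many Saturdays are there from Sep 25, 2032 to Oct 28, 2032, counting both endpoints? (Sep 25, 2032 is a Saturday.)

5

Sep 25, 2032 is a Saturday; the first Saturday on or after it is Sep 25, 2032.
From Sep 25, 2032 to Oct 28, 2032: 5 + 28 = 33 days (rest of Sep, Oct).
33 ÷ 7 = 4 full weeks with remainder 5, so 4 more Saturdays after the first → 5.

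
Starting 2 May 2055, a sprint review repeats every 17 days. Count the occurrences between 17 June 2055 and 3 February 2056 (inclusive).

Occurrences land 17·i days after 2 May 2055 for i = 0, 1, 2, …
17 June 2055 is 46 days after the start; 46 ÷ 17 = 2 remainder 12; since the remainder is 12, round up to i = 3. First occurrence in the window: #4 on 22 June 2055 (3×17 = 51 days in).
3 February 2056 is 277 days after the start; 277 ÷ 17 = 16 remainder 5. Last occurrence in the window: #17 on 29 January 2056.
Occurrences #4 through #17: 14 in total.

14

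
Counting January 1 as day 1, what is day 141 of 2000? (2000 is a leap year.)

2000-05-20

January has 31 days (141 − 31 = 110 remain).
February has 29 days (110 − 29 = 81 remain).
March has 31 days (81 − 31 = 50 remain).
April has 30 days (50 − 30 = 20 remain).
20 into May → May 20.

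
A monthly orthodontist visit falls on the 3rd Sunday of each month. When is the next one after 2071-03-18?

2071-04-19

March 2071 starts on a Sunday; its first Sunday is the 1st, so the 3rd Sunday is the 15th — 2071-03-15.
That is not after 2071-03-18, so look at April 2071.
April 2071 starts on a Wednesday; its first Sunday is the 5th, so the 3rd Sunday is the 19th — 2071-04-19.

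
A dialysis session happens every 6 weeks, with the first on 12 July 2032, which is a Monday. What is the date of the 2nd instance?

23 August 2032

The 2nd occurrence is 1 interval after the first: 1 × 42 = 42 days after 12 July 2032.
July has 31 days — 19 days to the end of July leaves 23.
23 days into August → 23 August 2032.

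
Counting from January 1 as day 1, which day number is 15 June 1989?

Days in months before June: 31 + 28 + 31 + 30 + 31 = 151.
Plus 15 days into June → day 166.

166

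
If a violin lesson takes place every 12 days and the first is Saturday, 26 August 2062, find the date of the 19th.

The 19th occurrence is 18 intervals after the first: 18 × 12 = 216 days after 26 August 2062.
August has 31 days — 5 days to the end of August leaves 211.
September has 30 days (181 left).
October has 31 days (150 left).
November has 30 days (120 left).
December has 31 days (89 left).
January has 31 days (58 left).
February has 28 days (30 left).
30 days into March → 30 March 2063.

30 March 2063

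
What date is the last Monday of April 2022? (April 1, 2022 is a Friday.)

April 2022 begins on a Friday, so the first Monday is April 4 (3 days later).
April 2022 has 30 days. Adding weeks: 4, 11, 18, 25 — the last one ≤ 30 is the 25th.

2022-04-25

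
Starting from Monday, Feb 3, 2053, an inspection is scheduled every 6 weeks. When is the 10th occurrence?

The 10th occurrence is 9 intervals after the first: 9 × 42 = 378 days after Feb 3, 2053.
Feb has 28 days — 25 days to the end of Feb leaves 353.
Mar has 31 days (322 left).
Apr has 30 days (292 left).
May has 31 days (261 left).
Jun has 30 days (231 left).
Jul has 31 days (200 left).
Aug has 31 days (169 left).
Sep has 30 days (139 left).
Oct has 31 days (108 left).
Nov has 30 days (78 left).
Dec has 31 days (47 left).
Jan has 31 days (16 left).
16 days into Feb → Feb 16, 2054.

Feb 16, 2054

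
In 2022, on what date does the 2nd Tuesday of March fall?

March 2022 begins on a Tuesday, so the first Tuesday is March 1.
The 2nd Tuesday is 1 weeks later: 1 + 7 = 8.

March 8, 2022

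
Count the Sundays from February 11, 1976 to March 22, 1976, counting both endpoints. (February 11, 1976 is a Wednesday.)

February 11, 1976 is a Wednesday; the first Sunday on or after it is February 15, 1976 (4 days later).
From February 15, 1976 to March 22, 1976: 14 + 22 = 36 days (rest of February, March).
36 ÷ 7 = 5 full weeks with remainder 1, so 5 more Sundays after the first → 6.

6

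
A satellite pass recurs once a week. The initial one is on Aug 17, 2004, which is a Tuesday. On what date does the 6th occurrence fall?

Sep 21, 2004

The 6th occurrence is 5 intervals after the first: 5 × 7 = 35 days after Aug 17, 2004.
Aug has 31 days — 14 days to the end of Aug leaves 21.
21 days into Sep → Sep 21, 2004.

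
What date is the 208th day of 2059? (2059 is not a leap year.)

2059-07-27

January has 31 days (208 − 31 = 177 remain).
February has 28 days (177 − 28 = 149 remain).
March has 31 days (149 − 31 = 118 remain).
April has 30 days (118 − 30 = 88 remain).
May has 31 days (88 − 31 = 57 remain).
June has 30 days (57 − 30 = 27 remain).
27 into July → July 27.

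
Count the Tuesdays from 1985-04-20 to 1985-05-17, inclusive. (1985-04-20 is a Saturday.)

1985-04-20 is a Saturday; the first Tuesday on or after it is 1985-04-23 (3 days later).
From 1985-04-23 to 1985-05-17: 7 + 17 = 24 days (rest of April, May).
24 ÷ 7 = 3 full weeks with remainder 3, so 3 more Tuesdays after the first → 4.

4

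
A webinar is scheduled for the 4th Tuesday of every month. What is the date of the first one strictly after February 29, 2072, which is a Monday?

March 22, 2072

February 2072 starts on a Monday; its first Tuesday is the 2nd, so the 4th Tuesday is the 23rd — February 23, 2072.
That is not after February 29, 2072, so look at March 2072.
March 2072 starts on a Tuesday; its first Tuesday is the 1st, so the 4th Tuesday is the 22nd — March 22, 2072.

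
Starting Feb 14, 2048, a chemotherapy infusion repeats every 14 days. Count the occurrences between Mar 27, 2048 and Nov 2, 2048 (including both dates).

16

Occurrences land 14·i days after Feb 14, 2048 for i = 0, 1, 2, …
Mar 27, 2048 is 42 days after the start; 42 ÷ 14 = 3 remainder 0. First occurrence in the window: #4 on Mar 27, 2048 (3×14 = 42 days in).
Nov 2, 2048 is 262 days after the start; 262 ÷ 14 = 18 remainder 10. Last occurrence in the window: #19 on Oct 23, 2048.
Occurrences #4 through #19: 16 in total.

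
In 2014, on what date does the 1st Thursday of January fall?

2 January 2014

The first Thursday of January 2014 is January 2.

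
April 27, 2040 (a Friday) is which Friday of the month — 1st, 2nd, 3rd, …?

Day 27 falls in week ⌈27/7⌉ of the month.
Days 1–7 hold the 1st Friday, 8–14 the 2nd, 15–21 the 3rd, 22–28 the 4th, 29–31 the 5th.
27 is in the range for the 4th.

4th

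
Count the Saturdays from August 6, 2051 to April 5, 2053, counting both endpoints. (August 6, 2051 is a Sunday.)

87

August 6, 2051 is a Sunday; the first Saturday on or after it is August 12, 2051 (6 days later).
From August 12, 2051 to April 5, 2053: 141 + 366 + 95 = 602 days (rest of 2051, 2052, to April 5, 2053 in 2053).
602 ÷ 7 = 86 full weeks with remainder 0, so 86 more Saturdays after the first → 87.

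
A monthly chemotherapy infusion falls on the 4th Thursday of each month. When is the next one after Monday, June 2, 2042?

June 2042 starts on a Sunday; its first Thursday is the 5th, so the 4th Thursday is the 26th — June 26, 2042.
June 26, 2042 is after June 2, 2042, so that is the next one.

June 26, 2042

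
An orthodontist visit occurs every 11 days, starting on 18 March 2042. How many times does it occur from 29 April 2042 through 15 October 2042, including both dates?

Occurrences land 11·i days after 18 March 2042 for i = 0, 1, 2, …
29 April 2042 is 42 days after the start; 42 ÷ 11 = 3 remainder 9; since the remainder is 9, round up to i = 4. First occurrence in the window: #5 on 1 May 2042 (4×11 = 44 days in).
15 October 2042 is 211 days after the start; 211 ÷ 11 = 19 remainder 2. Last occurrence in the window: #20 on 13 October 2042.
Occurrences #5 through #20: 16 in total.

16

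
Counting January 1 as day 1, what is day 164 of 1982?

Jan has 31 days (164 − 31 = 133 remain).
Feb has 28 days (133 − 28 = 105 remain).
Mar has 31 days (105 − 31 = 74 remain).
Apr has 30 days (74 − 30 = 44 remain).
May has 31 days (44 − 31 = 13 remain).
13 into Jun → Jun 13.

Jun 13, 1982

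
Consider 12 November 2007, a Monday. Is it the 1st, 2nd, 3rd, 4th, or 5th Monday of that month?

Day 12 falls in week ⌈12/7⌉ of the month.
Days 1–7 hold the 1st Monday, 8–14 the 2nd, 15–21 the 3rd, 22–28 the 4th, 29–31 the 5th.
12 is in the range for the 2nd.

2nd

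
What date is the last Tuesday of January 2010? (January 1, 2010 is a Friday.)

January 2010 begins on a Friday, so the first Tuesday is January 5 (4 days later).
January 2010 has 31 days. Adding weeks: 5, 12, 19, 26 — the last one ≤ 31 is the 26th.

January 26, 2010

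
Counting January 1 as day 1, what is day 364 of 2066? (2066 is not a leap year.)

Dec 30, 2066

Jan has 31 days (364 − 31 = 333 remain).
Feb has 28 days (333 − 28 = 305 remain).
Mar has 31 days (305 − 31 = 274 remain).
Apr has 30 days (274 − 30 = 244 remain).
May has 31 days (244 − 31 = 213 remain).
Jun has 30 days (213 − 30 = 183 remain).
Jul has 31 days (183 − 31 = 152 remain).
Aug has 31 days (152 − 31 = 121 remain).
Sep has 30 days (121 − 30 = 91 remain).
Oct has 31 days (91 − 31 = 60 remain).
Nov has 30 days (60 − 30 = 30 remain).
30 into Dec → Dec 30.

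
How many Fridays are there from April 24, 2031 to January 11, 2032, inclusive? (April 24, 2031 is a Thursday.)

April 24, 2031 is a Thursday; the first Friday on or after it is April 25, 2031 (1 day later).
From April 25, 2031 to January 11, 2032: 5 + 31 + 30 + 31 + 31 + 30 + 31 + 30 + 31 + 11 = 261 days (rest of April, May, June, July, August, September, October, November, December, January).
261 ÷ 7 = 37 full weeks with remainder 2, so 37 more Fridays after the first → 38.

38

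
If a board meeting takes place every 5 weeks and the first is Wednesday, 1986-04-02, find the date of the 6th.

1986-09-24

The 6th occurrence is 5 intervals after the first: 5 × 35 = 175 days after 1986-04-02.
April has 30 days — 28 days to the end of April leaves 147.
May has 31 days (116 left).
June has 30 days (86 left).
July has 31 days (55 left).
August has 31 days (24 left).
24 days into September → 1986-09-24.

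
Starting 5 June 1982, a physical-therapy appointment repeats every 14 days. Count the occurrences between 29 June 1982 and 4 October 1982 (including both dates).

7

Occurrences land 14·i days after 5 June 1982 for i = 0, 1, 2, …
29 June 1982 is 24 days after the start; 24 ÷ 14 = 1 remainder 10; since the remainder is 10, round up to i = 2. First occurrence in the window: #3 on 3 July 1982 (2×14 = 28 days in).
4 October 1982 is 121 days after the start; 121 ÷ 14 = 8 remainder 9. Last occurrence in the window: #9 on 25 September 1982.
Occurrences #3 through #9: 7 in total.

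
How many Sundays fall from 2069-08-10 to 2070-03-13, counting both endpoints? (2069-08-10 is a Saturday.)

2069-08-10 is a Saturday; the first Sunday on or after it is 2069-08-11 (1 day later).
From 2069-08-11 to 2070-03-13: 20 + 30 + 31 + 30 + 31 + 31 + 28 + 13 = 214 days (rest of August, September, October, November, December, January, February, March).
214 ÷ 7 = 30 full weeks with remainder 4, so 30 more Sundays after the first → 31.

31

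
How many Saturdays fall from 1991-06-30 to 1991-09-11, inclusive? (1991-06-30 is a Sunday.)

1991-06-30 is a Sunday; the first Saturday on or after it is 1991-07-06 (6 days later).
From 1991-07-06 to 1991-09-11: 25 + 31 + 11 = 67 days (rest of July, August, September).
67 ÷ 7 = 9 full weeks with remainder 4, so 9 more Saturdays after the first → 10.

10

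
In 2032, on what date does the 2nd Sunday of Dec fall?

The first Sunday of Dec 2032 is Dec 5.
The 2nd Sunday is 1 weeks later: 5 + 7 = 12.

Dec 12, 2032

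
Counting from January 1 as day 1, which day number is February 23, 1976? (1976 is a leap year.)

Days in months before February: 31 = 31.
Plus 23 days into February → day 54.

54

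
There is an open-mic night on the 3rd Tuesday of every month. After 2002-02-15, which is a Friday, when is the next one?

2002-02-19

February 2002 starts on a Friday; its first Tuesday is the 5th, so the 3rd Tuesday is the 19th — 2002-02-19.
2002-02-19 is after 2002-02-15, so that is the next one.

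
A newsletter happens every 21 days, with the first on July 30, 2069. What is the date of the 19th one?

August 12, 2070

The 19th occurrence is 18 intervals after the first: 18 × 21 = 378 days after July 30, 2069.
July has 31 days — 1 day to the end of July leaves 377.
August has 31 days (346 left).
September has 30 days (316 left).
October has 31 days (285 left).
November has 30 days (255 left).
December has 31 days (224 left).
January has 31 days (193 left).
February has 28 days (165 left).
March has 31 days (134 left).
April has 30 days (104 left).
May has 31 days (73 left).
June has 30 days (43 left).
July has 31 days (12 left).
12 days into August → August 12, 2070.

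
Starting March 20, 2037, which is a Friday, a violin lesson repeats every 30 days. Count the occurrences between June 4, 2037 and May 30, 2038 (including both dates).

12

Occurrences land 30·i days after March 20, 2037 for i = 0, 1, 2, …
June 4, 2037 is 76 days after the start; 76 ÷ 30 = 2 remainder 16; since the remainder is 16, round up to i = 3. First occurrence in the window: #4 on June 18, 2037 (3×30 = 90 days in).
May 30, 2038 is 436 days after the start; 436 ÷ 30 = 14 remainder 16. Last occurrence in the window: #15 on May 14, 2038.
Occurrences #4 through #15: 12 in total.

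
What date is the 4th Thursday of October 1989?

26 October 1989

October 1989 begins on a Sunday, so the first Thursday is October 5 (4 days later).
The 4th Thursday is 3 weeks later: 5 + 21 = 26.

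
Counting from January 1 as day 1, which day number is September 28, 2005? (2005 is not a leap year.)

271

Days in months before September: 31 + 28 + 31 + 30 + 31 + 30 + 31 + 31 = 243.
Plus 28 days into September → day 271.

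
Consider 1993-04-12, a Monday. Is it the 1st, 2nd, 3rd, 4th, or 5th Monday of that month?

2nd

Day 12 falls in week ⌈12/7⌉ of the month.
Days 1–7 hold the 1st Monday, 8–14 the 2nd, 15–21 the 3rd, 22–28 the 4th, 29–31 the 5th.
12 is in the range for the 2nd.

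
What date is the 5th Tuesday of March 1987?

The first Tuesday of March 1987 is March 3.
The 5th Tuesday is 4 weeks later: 3 + 28 = 31.

1987-03-31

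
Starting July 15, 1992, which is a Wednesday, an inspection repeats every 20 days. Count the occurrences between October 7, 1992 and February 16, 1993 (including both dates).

Occurrences land 20·i days after July 15, 1992 for i = 0, 1, 2, …
October 7, 1992 is 84 days after the start; 84 ÷ 20 = 4 remainder 4; since the remainder is 4, round up to i = 5. First occurrence in the window: #6 on October 23, 1992 (5×20 = 100 days in).
February 16, 1993 is 216 days after the start; 216 ÷ 20 = 10 remainder 16. Last occurrence in the window: #11 on January 31, 1993.
Occurrences #6 through #11: 6 in total.

6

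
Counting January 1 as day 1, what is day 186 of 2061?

2061-07-05

January has 31 days (186 − 31 = 155 remain).
February has 28 days (155 − 28 = 127 remain).
March has 31 days (127 − 31 = 96 remain).
April has 30 days (96 − 30 = 66 remain).
May has 31 days (66 − 31 = 35 remain).
June has 30 days (35 − 30 = 5 remain).
5 into July → July 5.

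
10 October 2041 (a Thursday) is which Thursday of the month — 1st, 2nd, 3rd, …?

2nd

Day 10 falls in week ⌈10/7⌉ of the month.
Days 1–7 hold the 1st Thursday, 8–14 the 2nd, 15–21 the 3rd, 22–28 the 4th, 29–31 the 5th.
10 is in the range for the 2nd.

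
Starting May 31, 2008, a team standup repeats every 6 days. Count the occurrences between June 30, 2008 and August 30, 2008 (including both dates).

Occurrences land 6·i days after May 31, 2008 for i = 0, 1, 2, …
June 30, 2008 is 30 days after the start; 30 ÷ 6 = 5 remainder 0. First occurrence in the window: #6 on June 30, 2008 (5×6 = 30 days in).
August 30, 2008 is 91 days after the start; 91 ÷ 6 = 15 remainder 1. Last occurrence in the window: #16 on August 29, 2008.
Occurrences #6 through #16: 11 in total.

11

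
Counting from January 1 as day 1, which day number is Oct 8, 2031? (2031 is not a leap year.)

Days in months before Oct: 31 + 28 + 31 + 30 + 31 + 30 + 31 + 31 + 30 = 273.
Plus 8 days into Oct → day 281.

281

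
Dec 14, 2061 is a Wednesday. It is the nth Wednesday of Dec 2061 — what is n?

Day 14 falls in week ⌈14/7⌉ of the month.
Days 1–7 hold the 1st Wednesday, 8–14 the 2nd, 15–21 the 3rd, 22–28 the 4th, 29–31 the 5th.
14 is in the range for the 2nd.

2nd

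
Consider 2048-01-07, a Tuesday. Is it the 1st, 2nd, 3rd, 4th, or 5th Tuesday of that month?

Day 7 falls in week ⌈7/7⌉ of the month.
Days 1–7 hold the 1st Tuesday, 8–14 the 2nd, 15–21 the 3rd, 22–28 the 4th, 29–31 the 5th.
7 is in the range for the 1st.

1st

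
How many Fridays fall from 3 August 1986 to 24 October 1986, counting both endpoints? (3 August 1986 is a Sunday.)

3 August 1986 is a Sunday; the first Friday on or after it is 8 August 1986 (5 days later).
From 8 August 1986 to 24 October 1986: 23 + 30 + 24 = 77 days (rest of August, September, October).
77 ÷ 7 = 11 full weeks with remainder 0, so 11 more Fridays after the first → 12.

12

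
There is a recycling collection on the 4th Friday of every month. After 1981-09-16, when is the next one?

1981-09-25

September 1981 starts on a Tuesday; its first Friday is the 4th, so the 4th Friday is the 25th — 1981-09-25.
1981-09-25 is after 1981-09-16, so that is the next one.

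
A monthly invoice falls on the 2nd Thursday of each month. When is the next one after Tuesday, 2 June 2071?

June 2071 starts on a Monday; its first Thursday is the 4th, so the 2nd Thursday is the 11th — 11 June 2071.
11 June 2071 is after 2 June 2071, so that is the next one.

11 June 2071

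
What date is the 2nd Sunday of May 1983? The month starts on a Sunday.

May 8, 1983

May 1983 begins on a Sunday, so the first Sunday is May 1.
The 2nd Sunday is 1 weeks later: 1 + 7 = 8.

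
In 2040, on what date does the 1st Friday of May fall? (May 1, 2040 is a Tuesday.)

May 2040 begins on a Tuesday, so the first Friday is May 4 (3 days later).

4 May 2040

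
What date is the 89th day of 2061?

30 March 2061

January has 31 days (89 − 31 = 58 remain).
February has 28 days (58 − 28 = 30 remain).
30 into March → March 30.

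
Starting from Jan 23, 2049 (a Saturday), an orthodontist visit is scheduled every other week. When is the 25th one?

Dec 25, 2049

The 25th occurrence is 24 intervals after the first: 24 × 14 = 336 days after Jan 23, 2049.
Jan has 31 days — 8 days to the end of Jan leaves 328.
Feb has 28 days (300 left).
Mar has 31 days (269 left).
Apr has 30 days (239 left).
May has 31 days (208 left).
Jun has 30 days (178 left).
Jul has 31 days (147 left).
Aug has 31 days (116 left).
Sep has 30 days (86 left).
Oct has 31 days (55 left).
Nov has 30 days (25 left).
25 days into Dec → Dec 25, 2049.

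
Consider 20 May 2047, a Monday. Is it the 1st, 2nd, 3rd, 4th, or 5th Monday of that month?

Day 20 falls in week ⌈20/7⌉ of the month.
Days 1–7 hold the 1st Monday, 8–14 the 2nd, 15–21 the 3rd, 22–28 the 4th, 29–31 the 5th.
20 is in the range for the 3rd.

3rd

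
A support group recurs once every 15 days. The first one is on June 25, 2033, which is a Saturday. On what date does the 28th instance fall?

August 4, 2034

The 28th occurrence is 27 intervals after the first: 27 × 15 = 405 days after June 25, 2033.
June has 30 days — 5 days to the end of June leaves 400.
July has 31 days (369 left).
August has 31 days (338 left).
September has 30 days (308 left).
October has 31 days (277 left).
November has 30 days (247 left).
December has 31 days (216 left).
January has 31 days (185 left).
February has 28 days (157 left).
March has 31 days (126 left).
April has 30 days (96 left).
May has 31 days (65 left).
June has 30 days (35 left).
July has 31 days (4 left).
4 days into August → August 4, 2034.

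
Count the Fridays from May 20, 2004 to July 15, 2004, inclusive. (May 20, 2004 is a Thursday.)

May 20, 2004 is a Thursday; the first Friday on or after it is May 21, 2004 (1 day later).
From May 21, 2004 to July 15, 2004: 10 + 30 + 15 = 55 days (rest of May, June, July).
55 ÷ 7 = 7 full weeks with remainder 6, so 7 more Fridays after the first → 8.

8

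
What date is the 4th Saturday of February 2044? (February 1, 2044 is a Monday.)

2044-02-27

February 2044 begins on a Monday, so the first Saturday is February 6 (5 days later).
The 4th Saturday is 3 weeks later: 6 + 21 = 27.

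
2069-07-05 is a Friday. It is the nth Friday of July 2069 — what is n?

1st

Day 5 falls in week ⌈5/7⌉ of the month.
Days 1–7 hold the 1st Friday, 8–14 the 2nd, 15–21 the 3rd, 22–28 the 4th, 29–31 the 5th.
5 is in the range for the 1st.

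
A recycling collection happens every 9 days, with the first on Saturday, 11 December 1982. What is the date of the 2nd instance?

20 December 1982

The 2nd occurrence is 1 interval after the first: 1 × 9 = 9 days after 11 December 1982.
9 days later is 20 December 1982.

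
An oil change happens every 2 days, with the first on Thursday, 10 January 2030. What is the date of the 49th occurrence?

16 April 2030

The 49th occurrence is 48 intervals after the first: 48 × 2 = 96 days after 10 January 2030.
January has 31 days — 21 days to the end of January leaves 75.
February has 28 days (47 left).
March has 31 days (16 left).
16 days into April → 16 April 2030.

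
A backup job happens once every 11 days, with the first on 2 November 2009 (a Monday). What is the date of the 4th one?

The 4th occurrence is 3 intervals after the first: 3 × 11 = 33 days after 2 November 2009.
November has 30 days — 28 days to the end of November leaves 5.
5 days into December → 5 December 2009.

5 December 2009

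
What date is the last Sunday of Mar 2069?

Mar 31, 2069

Mar 2069 begins on a Friday, so the first Sunday is Mar 3 (2 days later).
Mar 2069 has 31 days. Adding weeks: 3, 10, 17, 24, 31 — the last one ≤ 31 is the 31st.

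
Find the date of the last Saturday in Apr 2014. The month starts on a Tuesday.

Apr 26, 2014

Apr 2014 begins on a Tuesday, so the first Saturday is Apr 5 (4 days later).
Apr 2014 has 30 days. Adding weeks: 5, 12, 19, 26 — the last one ≤ 30 is the 26th.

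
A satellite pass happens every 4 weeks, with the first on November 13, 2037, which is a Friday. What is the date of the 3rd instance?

January 8, 2038

The 3rd occurrence is 2 intervals after the first: 2 × 28 = 56 days after November 13, 2037.
November has 30 days — 17 days to the end of November leaves 39.
December has 31 days (8 left).
8 days into January → January 8, 2038.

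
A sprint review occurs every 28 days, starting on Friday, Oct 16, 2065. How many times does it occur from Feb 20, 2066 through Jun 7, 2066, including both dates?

4

Occurrences land 28·i days after Oct 16, 2065 for i = 0, 1, 2, …
Feb 20, 2066 is 127 days after the start; 127 ÷ 28 = 4 remainder 15; since the remainder is 15, round up to i = 5. First occurrence in the window: #6 on Mar 5, 2066 (5×28 = 140 days in).
Jun 7, 2066 is 234 days after the start; 234 ÷ 28 = 8 remainder 10. Last occurrence in the window: #9 on May 28, 2066.
Occurrences #6 through #9: 4 in total.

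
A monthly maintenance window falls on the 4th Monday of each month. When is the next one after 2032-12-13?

2032-12-27

December 2032 starts on a Wednesday; its first Monday is the 6th, so the 4th Monday is the 27th — 2032-12-27.
2032-12-27 is after 2032-12-13, so that is the next one.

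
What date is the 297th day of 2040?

23 October 2040

January has 31 days (297 − 31 = 266 remain).
February has 29 days (266 − 29 = 237 remain).
March has 31 days (237 − 31 = 206 remain).
April has 30 days (206 − 30 = 176 remain).
May has 31 days (176 − 31 = 145 remain).
June has 30 days (145 − 30 = 115 remain).
July has 31 days (115 − 31 = 84 remain).
August has 31 days (84 − 31 = 53 remain).
September has 30 days (53 − 30 = 23 remain).
23 into October → October 23.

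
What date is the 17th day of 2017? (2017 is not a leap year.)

17 into January → January 17.

17 January 2017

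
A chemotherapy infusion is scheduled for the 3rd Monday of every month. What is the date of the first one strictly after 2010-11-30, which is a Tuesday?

2010-12-20

November 2010 starts on a Monday; its first Monday is the 1st, so the 3rd Monday is the 15th — 2010-11-15.
That is not after 2010-11-30, so look at December 2010.
December 2010 starts on a Wednesday; its first Monday is the 6th, so the 3rd Monday is the 20th — 2010-12-20.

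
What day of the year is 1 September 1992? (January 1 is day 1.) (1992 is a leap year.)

Days in months before September: 31 + 29 + 31 + 30 + 31 + 30 + 31 + 31 = 244.
Plus 1 day into September → day 245.

245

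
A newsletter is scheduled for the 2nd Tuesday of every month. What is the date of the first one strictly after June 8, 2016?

June 14, 2016

June 2016 starts on a Wednesday; its first Tuesday is the 7th, so the 2nd Tuesday is the 14th — June 14, 2016.
June 14, 2016 is after June 8, 2016, so that is the next one.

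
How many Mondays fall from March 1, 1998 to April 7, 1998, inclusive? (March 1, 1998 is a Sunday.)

6

March 1, 1998 is a Sunday; the first Monday on or after it is March 2, 1998 (1 day later).
From March 2, 1998 to April 7, 1998: 29 + 7 = 36 days (rest of March, April).
36 ÷ 7 = 5 full weeks with remainder 1, so 5 more Mondays after the first → 6.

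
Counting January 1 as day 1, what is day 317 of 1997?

January has 31 days (317 − 31 = 286 remain).
February has 28 days (286 − 28 = 258 remain).
March has 31 days (258 − 31 = 227 remain).
April has 30 days (227 − 30 = 197 remain).
May has 31 days (197 − 31 = 166 remain).
June has 30 days (166 − 30 = 136 remain).
July has 31 days (136 − 31 = 105 remain).
August has 31 days (105 − 31 = 74 remain).
September has 30 days (74 − 30 = 44 remain).
October has 31 days (44 − 31 = 13 remain).
13 into November → November 13.

November 13, 1997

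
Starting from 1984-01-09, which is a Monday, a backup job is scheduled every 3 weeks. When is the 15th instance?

1984-10-29

The 15th occurrence is 14 intervals after the first: 14 × 21 = 294 days after 1984-01-09.
January has 31 days — 22 days to the end of January leaves 272.
February has 29 days (243 left).
March has 31 days (212 left).
April has 30 days (182 left).
May has 31 days (151 left).
June has 30 days (121 left).
July has 31 days (90 left).
August has 31 days (59 left).
September has 30 days (29 left).
29 days into October → 1984-10-29.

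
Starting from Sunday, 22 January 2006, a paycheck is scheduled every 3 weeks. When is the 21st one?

The 21st occurrence is 20 intervals after the first: 20 × 21 = 420 days after 22 January 2006.
January has 31 days — 9 days to the end of January leaves 411.
From end of January to end of 2006 is 334 days (77 left).
January has 31 days (46 left).
February has 28 days (18 left).
18 days into March → 18 March 2007.

18 March 2007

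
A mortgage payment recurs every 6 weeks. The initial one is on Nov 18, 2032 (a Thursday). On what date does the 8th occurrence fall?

Sep 8, 2033

The 8th occurrence is 7 intervals after the first: 7 × 42 = 294 days after Nov 18, 2032.
Nov has 30 days — 12 days to the end of Nov leaves 282.
Dec has 31 days (251 left).
Jan has 31 days (220 left).
Feb has 28 days (192 left).
Mar has 31 days (161 left).
Apr has 30 days (131 left).
May has 31 days (100 left).
Jun has 30 days (70 left).
Jul has 31 days (39 left).
Aug has 31 days (8 left).
8 days into Sep → Sep 8, 2033.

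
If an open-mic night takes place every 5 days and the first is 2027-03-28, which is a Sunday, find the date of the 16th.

2027-06-11

The 16th occurrence is 15 intervals after the first: 15 × 5 = 75 days after 2027-03-28.
March has 31 days — 3 days to the end of March leaves 72.
April has 30 days (42 left).
May has 31 days (11 left).
11 days into June → 2027-06-11.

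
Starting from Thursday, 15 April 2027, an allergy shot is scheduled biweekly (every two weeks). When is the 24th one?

The 24th occurrence is 23 intervals after the first: 23 × 14 = 322 days after 15 April 2027.
April has 30 days — 15 days to the end of April leaves 307.
May has 31 days (276 left).
June has 30 days (246 left).
July has 31 days (215 left).
August has 31 days (184 left).
September has 30 days (154 left).
October has 31 days (123 left).
November has 30 days (93 left).
December has 31 days (62 left).
January has 31 days (31 left).
February has 29 days (2 left).
2 days into March → 2 March 2028.

2 March 2028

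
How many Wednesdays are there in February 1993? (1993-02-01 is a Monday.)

4

1993-02-01 is a Monday; the first Wednesday on or after it is 1993-02-03 (2 days later).
From 1993-02-03 to 1993-02-28 is 28 − 3 = 25 days.
25 ÷ 7 = 3 full weeks with remainder 4, so 3 more Wednesdays after the first → 4.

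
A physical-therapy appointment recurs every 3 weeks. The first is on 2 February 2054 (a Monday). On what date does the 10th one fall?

10 August 2054

The 10th occurrence is 9 intervals after the first: 9 × 21 = 189 days after 2 February 2054.
February has 28 days — 26 days to the end of February leaves 163.
March has 31 days (132 left).
April has 30 days (102 left).
May has 31 days (71 left).
June has 30 days (41 left).
July has 31 days (10 left).
10 days into August → 10 August 2054.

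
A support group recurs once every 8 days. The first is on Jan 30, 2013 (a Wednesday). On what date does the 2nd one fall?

The 2nd occurrence is 1 interval after the first: 1 × 8 = 8 days after Jan 30, 2013.
Jan has 31 days — 1 day to the end of Jan leaves 7.
7 days into Feb → Feb 7, 2013.

Feb 7, 2013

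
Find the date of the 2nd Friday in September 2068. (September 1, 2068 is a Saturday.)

14 September 2068

September 2068 begins on a Saturday, so the first Friday is September 7 (6 days later).
The 2nd Friday is 1 weeks later: 7 + 7 = 14.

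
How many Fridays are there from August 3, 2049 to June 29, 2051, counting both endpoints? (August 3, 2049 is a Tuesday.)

August 3, 2049 is a Tuesday; the first Friday on or after it is August 6, 2049 (3 days later).
From August 6, 2049 to June 29, 2051: 147 + 365 + 180 = 692 days (rest of 2049, 2050, to June 29, 2051 in 2051).
692 ÷ 7 = 98 full weeks with remainder 6, so 98 more Fridays after the first → 99.

99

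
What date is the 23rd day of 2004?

23 into January → January 23.

January 23, 2004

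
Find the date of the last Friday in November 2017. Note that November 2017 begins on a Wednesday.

2017-11-24

November 2017 begins on a Wednesday, so the first Friday is November 3 (2 days later).
November 2017 has 30 days. Adding weeks: 3, 10, 17, 24 — the last one ≤ 30 is the 24th.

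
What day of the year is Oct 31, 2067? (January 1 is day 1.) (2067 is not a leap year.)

304

Days in months before Oct: 31 + 28 + 31 + 30 + 31 + 30 + 31 + 31 + 30 = 273.
Plus 31 days into Oct → day 304.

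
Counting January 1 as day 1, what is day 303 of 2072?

January has 31 days (303 − 31 = 272 remain).
February has 29 days (272 − 29 = 243 remain).
March has 31 days (243 − 31 = 212 remain).
April has 30 days (212 − 30 = 182 remain).
May has 31 days (182 − 31 = 151 remain).
June has 30 days (151 − 30 = 121 remain).
July has 31 days (121 − 31 = 90 remain).
August has 31 days (90 − 31 = 59 remain).
September has 30 days (59 − 30 = 29 remain).
29 into October → October 29.

October 29, 2072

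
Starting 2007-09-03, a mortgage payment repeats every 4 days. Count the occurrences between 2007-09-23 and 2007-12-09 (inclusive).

20

Occurrences land 4·i days after 2007-09-03 for i = 0, 1, 2, …
2007-09-23 is 20 days after the start; 20 ÷ 4 = 5 remainder 0. First occurrence in the window: #6 on 2007-09-23 (5×4 = 20 days in).
2007-12-09 is 97 days after the start; 97 ÷ 4 = 24 remainder 1. Last occurrence in the window: #25 on 2007-12-08.
Occurrences #6 through #25: 20 in total.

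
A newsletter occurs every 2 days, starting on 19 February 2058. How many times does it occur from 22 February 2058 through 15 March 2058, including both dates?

11

Occurrences land 2·i days after 19 February 2058 for i = 0, 1, 2, …
22 February 2058 is 3 days after the start; 3 ÷ 2 = 1 remainder 1; since the remainder is 1, round up to i = 2. First occurrence in the window: #3 on 23 February 2058 (2×2 = 4 days in).
15 March 2058 is 24 days after the start; 24 ÷ 2 = 12 remainder 0. Last occurrence in the window: #13 on 15 March 2058.
Occurrences #3 through #13: 11 in total.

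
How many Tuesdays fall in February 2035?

4

1 February 2035 is a Thursday; the first Tuesday on or after it is 6 February 2035 (5 days later).
From 6 February 2035 to 28 February 2035 is 28 − 6 = 22 days.
22 ÷ 7 = 3 full weeks with remainder 1, so 3 more Tuesdays after the first → 4.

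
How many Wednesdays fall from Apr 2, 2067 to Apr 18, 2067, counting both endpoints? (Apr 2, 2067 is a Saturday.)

Apr 2, 2067 is a Saturday; the first Wednesday on or after it is Apr 6, 2067 (4 days later).
From Apr 6, 2067 to Apr 18, 2067 is 18 − 6 = 12 days.
12 ÷ 7 = 1 full weeks with remainder 5, so 1 more Wednesdays after the first → 2.

2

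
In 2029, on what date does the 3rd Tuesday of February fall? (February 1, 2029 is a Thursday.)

February 2029 begins on a Thursday, so the first Tuesday is February 6 (5 days later).
The 3rd Tuesday is 2 weeks later: 6 + 14 = 20.

2029-02-20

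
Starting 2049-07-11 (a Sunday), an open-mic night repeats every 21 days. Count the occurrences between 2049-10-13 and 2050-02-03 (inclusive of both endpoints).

5

Occurrences land 21·i days after 2049-07-11 for i = 0, 1, 2, …
2049-10-13 is 94 days after the start; 94 ÷ 21 = 4 remainder 10; since the remainder is 10, round up to i = 5. First occurrence in the window: #6 on 2049-10-24 (5×21 = 105 days in).
2050-02-03 is 207 days after the start; 207 ÷ 21 = 9 remainder 18. Last occurrence in the window: #10 on 2050-01-16.
Occurrences #6 through #10: 5 in total.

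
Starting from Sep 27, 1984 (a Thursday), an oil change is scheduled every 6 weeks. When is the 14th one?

The 14th occurrence is 13 intervals after the first: 13 × 42 = 546 days after Sep 27, 1984.
Sep has 30 days — 3 days to the end of Sep leaves 543.
From end of Sep to end of 1984 is 92 days (451 left).
1985 has 365 days (86 left).
Jan has 31 days (55 left).
Feb has 28 days (27 left).
27 days into Mar → Mar 27, 1986.

Mar 27, 1986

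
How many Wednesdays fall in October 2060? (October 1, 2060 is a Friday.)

4

October 1, 2060 is a Friday; the first Wednesday on or after it is October 6, 2060 (5 days later).
From October 6, 2060 to October 31, 2060 is 31 − 6 = 25 days.
25 ÷ 7 = 3 full weeks with remainder 4, so 3 more Wednesdays after the first → 4.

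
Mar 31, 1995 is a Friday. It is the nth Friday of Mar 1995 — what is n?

Day 31 falls in week ⌈31/7⌉ of the month.
Days 1–7 hold the 1st Friday, 8–14 the 2nd, 15–21 the 3rd, 22–28 the 4th, 29–31 the 5th.
31 is in the range for the 5th.

5th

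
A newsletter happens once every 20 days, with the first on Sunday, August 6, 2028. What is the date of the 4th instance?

October 5, 2028

The 4th occurrence is 3 intervals after the first: 3 × 20 = 60 days after August 6, 2028.
August has 31 days — 25 days to the end of August leaves 35.
September has 30 days (5 left).
5 days into October → October 5, 2028.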